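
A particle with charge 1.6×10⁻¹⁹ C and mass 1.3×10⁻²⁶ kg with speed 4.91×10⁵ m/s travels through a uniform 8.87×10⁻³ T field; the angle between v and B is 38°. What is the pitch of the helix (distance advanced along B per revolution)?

v∥ = v cosθ = 4.91×10⁵·cos38° ≈ 3.869×10⁵ m/s.
T = 2πm/(|q|B) = 2π(1.3×10⁻²⁶)/((1.6×10⁻¹⁹)(8.87×10⁻³)) ≈ 5.755×10⁻⁵ s.
pitch = v∥ T = (3.869×10⁵)(5.755×10⁻⁵) ≈ 22.3 m.

p ≈ 22.3 m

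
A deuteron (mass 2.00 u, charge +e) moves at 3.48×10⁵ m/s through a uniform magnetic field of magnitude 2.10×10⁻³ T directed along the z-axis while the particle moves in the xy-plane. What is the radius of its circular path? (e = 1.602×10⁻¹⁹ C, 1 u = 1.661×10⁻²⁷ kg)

r ≈ 3.44 m

The magnetic force provides the centripetal force: |q|vB = mv²/r.
r = mv/(|q|B) = (3.322×10⁻²⁷)(3.48×10⁵)/((1.602×10⁻¹⁹)(2.10×10⁻³)) ≈ 3.44 m.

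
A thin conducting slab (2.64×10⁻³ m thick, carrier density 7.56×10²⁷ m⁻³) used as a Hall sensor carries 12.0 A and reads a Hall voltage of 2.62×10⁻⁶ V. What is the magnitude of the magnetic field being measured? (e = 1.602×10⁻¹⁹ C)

From V_H = IB/(n e t), B = V_H n e t / I.
B = (2.62×10⁻⁶)(7.56×10²⁷)(1.602×10⁻¹⁹)(2.64×10⁻³)/12.0 ≈ 0.698 T.

B ≈ 0.698 T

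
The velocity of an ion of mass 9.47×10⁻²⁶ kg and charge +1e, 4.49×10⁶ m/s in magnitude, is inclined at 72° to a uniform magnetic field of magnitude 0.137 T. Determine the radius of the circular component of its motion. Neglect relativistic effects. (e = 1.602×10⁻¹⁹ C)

r ≈ 18.4 m

v⊥ = v sinθ = 4.49×10⁶·sin72° ≈ 4.270×10⁶ m/s.
r = m v⊥/(|q|B) = (9.47×10⁻²⁶)(4.270×10⁶)/((1.602×10⁻¹⁹)(0.137)) ≈ 18.4 m.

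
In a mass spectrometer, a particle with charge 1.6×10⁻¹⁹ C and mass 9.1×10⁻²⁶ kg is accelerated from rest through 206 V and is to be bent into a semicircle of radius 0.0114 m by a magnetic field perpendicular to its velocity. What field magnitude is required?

v = √(2|q|V/m) = √(2·1.6×10⁻¹⁹·206/9.1×10⁻²⁶) ≈ 2.691×10⁴ m/s.
B = mv/(|q|r) = (9.1×10⁻²⁶)(2.691×10⁴)/((1.6×10⁻¹⁹)(0.0114)) ≈ 1.34 T.

B ≈ 1.34 T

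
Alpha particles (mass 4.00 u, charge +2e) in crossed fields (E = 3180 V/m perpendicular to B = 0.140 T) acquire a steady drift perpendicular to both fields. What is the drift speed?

v_d ≈ 2.27×10⁴ m/s

The E×B drift speed is v_d = E/B.
v_d = 3180/0.140 = 2.27×10⁴ m/s.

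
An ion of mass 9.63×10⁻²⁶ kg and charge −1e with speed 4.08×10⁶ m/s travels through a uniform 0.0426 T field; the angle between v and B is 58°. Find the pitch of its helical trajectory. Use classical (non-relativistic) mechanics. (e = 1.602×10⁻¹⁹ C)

v∥ = v cosθ = 4.08×10⁶·cos58° ≈ 2.162×10⁶ m/s.
T = 2πm/(|q|B) = 2π(9.63×10⁻²⁶)/((1.602×10⁻¹⁹)(0.0426)) ≈ 8.866×10⁻⁵ s.
pitch = v∥ T = (2.162×10⁶)(8.866×10⁻⁵) ≈ 192 m.

p ≈ 192 m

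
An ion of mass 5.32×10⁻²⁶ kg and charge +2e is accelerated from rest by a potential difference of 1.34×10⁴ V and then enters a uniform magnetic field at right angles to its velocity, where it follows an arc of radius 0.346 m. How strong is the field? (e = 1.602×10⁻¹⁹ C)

v = √(2|q|V/m) = √(2·3.204×10⁻¹⁹·1.34×10⁴/5.32×10⁻²⁶) ≈ 4.018×10⁵ m/s.
B = mv/(|q|r) = (5.32×10⁻²⁶)(4.018×10⁵)/((3.204×10⁻¹⁹)(0.346)) ≈ 0.193 T.

B ≈ 0.193 T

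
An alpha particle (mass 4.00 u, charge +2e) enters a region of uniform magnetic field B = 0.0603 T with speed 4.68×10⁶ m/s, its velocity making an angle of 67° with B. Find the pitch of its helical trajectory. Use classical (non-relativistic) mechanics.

v∥ = v cosθ = 4.68×10⁶·cos67° ≈ 1.829×10⁶ m/s.
T = 2πm/(|q|B) = 2π(6.644×10⁻²⁷)/((3.204×10⁻¹⁹)(0.0603)) ≈ 2.161×10⁻⁶ s.
pitch = v∥ T = (1.829×10⁶)(2.161×10⁻⁶) ≈ 3.95 m.

p ≈ 3.95 m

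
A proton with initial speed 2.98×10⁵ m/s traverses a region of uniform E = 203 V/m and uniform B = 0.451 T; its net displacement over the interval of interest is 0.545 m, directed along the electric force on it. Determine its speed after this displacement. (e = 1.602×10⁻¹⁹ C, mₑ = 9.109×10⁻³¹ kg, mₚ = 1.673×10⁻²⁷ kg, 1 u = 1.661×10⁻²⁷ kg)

v_f ≈ 3.32×10⁵ m/s

B does no work; ΔKE = |q|E d.
½mv_f² = ½mv₀² + |q|Ed = ½(1.673×10⁻²⁷)(2.98×10⁵)² + (1.602×10⁻¹⁹)(203)(0.545) ≈ 7.428×10⁻¹⁷ J + 1.772×10⁻¹⁷ J ≈ 9.201×10⁻¹⁷ J.
v_f = √(2·9.201×10⁻¹⁷/1.673×10⁻²⁷) ≈ 3.32×10⁵ m/s.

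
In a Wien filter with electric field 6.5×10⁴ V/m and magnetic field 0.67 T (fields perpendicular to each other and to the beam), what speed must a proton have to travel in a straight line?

v = 9.7×10⁴ m/s

Zero net Lorentz force requires |qE| = |q v×B|, i.e. E = vB.
v = E/B = 6.5×10⁴/0.67 = 9.7×10⁴ m/s.
The result is independent of the particle's charge and mass.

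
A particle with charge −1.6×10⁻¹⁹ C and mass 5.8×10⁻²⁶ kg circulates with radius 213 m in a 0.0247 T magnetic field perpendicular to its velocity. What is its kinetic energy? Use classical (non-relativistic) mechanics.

v = |q|Br/m, then KE = ½mv² = (qBr)²/(2m).
v = (1.6×10⁻¹⁹)(0.0247)(213)/5.8×10⁻²⁶ ≈ 1.451×10⁷ m/s.
KE = ½(5.8×10⁻²⁶)(1.451×10⁷)² ≈ 6.11×10⁻¹² J = 3.81×10⁷ eV.

KE ≈ 3.81×10⁷ eV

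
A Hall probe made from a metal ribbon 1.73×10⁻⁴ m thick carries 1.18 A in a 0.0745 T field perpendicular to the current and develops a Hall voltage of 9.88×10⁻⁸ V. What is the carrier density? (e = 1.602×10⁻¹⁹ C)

n ≈ 3.21×10²⁸ m⁻³

From V_H = IB/(n e t), n = IB/(V_H e t).
n = (1.18)(0.0745)/((9.88×10⁻⁸)(1.602×10⁻¹⁹)(1.73×10⁻⁴)) ≈ 3.21×10²⁸ m⁻³.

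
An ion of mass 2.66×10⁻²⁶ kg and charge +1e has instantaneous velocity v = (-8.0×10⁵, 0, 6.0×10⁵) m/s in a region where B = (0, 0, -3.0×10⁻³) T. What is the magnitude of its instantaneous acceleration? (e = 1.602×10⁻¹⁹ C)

|a| ≈ 1.45×10¹⁰ m/s²

v×B = (0, -2400, 0) N/C.
F = q v×B = (1.602×10⁻¹⁹ C)·(0, -2400, 0) = (0, -3.84×10⁻¹⁶, 0) N.
|a| = |F|/m = 3.845×10⁻¹⁶/2.66×10⁻²⁶ ≈ 1.45×10¹⁰ m/s².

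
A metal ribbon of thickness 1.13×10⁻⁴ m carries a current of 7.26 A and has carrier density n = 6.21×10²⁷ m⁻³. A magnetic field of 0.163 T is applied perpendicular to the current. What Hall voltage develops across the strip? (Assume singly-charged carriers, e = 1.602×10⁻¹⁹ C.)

V_H ≈ 1.05×10⁻⁵ V

V_H = IB/(n e t).
V_H = (7.26)(0.163)/((6.21×10²⁷)(1.602×10⁻¹⁹)(1.13×10⁻⁴)) ≈ 1.05×10⁻⁵ V.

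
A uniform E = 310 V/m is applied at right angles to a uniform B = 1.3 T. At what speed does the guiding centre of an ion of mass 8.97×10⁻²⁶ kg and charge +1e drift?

v_d ≈ 240 m/s

The steady drift has the magnetic force balancing the electric force, so v_d = E/B.
v_d = 310/1.3 = 240 m/s.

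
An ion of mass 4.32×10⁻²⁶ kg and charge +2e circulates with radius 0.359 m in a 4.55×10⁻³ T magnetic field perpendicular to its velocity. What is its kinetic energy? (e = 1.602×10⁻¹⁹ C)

v = |q|Br/m, then KE = ½mv² = (qBr)²/(2m).
v = (3.204×10⁻¹⁹)(4.55×10⁻³)(0.359)/4.32×10⁻²⁶ ≈ 1.211×10⁴ m/s.
KE = ½(4.32×10⁻²⁶)(1.211×10⁴)² ≈ 3.17×10⁻¹⁸ J.

KE ≈ 3.17×10⁻¹⁸ J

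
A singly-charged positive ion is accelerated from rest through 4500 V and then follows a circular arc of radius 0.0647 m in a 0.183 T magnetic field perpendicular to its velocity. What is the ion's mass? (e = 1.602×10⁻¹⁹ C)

Combine |q|V = ½mv² and r = mv/(|q|B): eliminate v to get m = qB²r²/(2V).
m = (1.602×10⁻¹⁹)(0.183)²(0.0647)²/(2·4500) ≈ 2.50×10⁻²⁷ kg.

m ≈ 2.50×10⁻²⁷ kg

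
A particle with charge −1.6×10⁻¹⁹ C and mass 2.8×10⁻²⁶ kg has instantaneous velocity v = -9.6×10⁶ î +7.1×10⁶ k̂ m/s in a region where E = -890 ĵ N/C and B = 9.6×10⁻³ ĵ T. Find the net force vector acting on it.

v×B = (-6.82×10⁴, 0, -9.22×10⁴) N/C.
E + v×B = (-6.82×10⁴, -890, -9.22×10⁴) N/C.
F = q(E + v×B) = (−1.6×10⁻¹⁹ C)·(-6.82×10⁴, -890, -9.22×10⁴) = (1.09×10⁻¹⁴, 1.42×10⁻¹⁶, 1.47×10⁻¹⁴) N.

F ≈ (1.09×10⁻¹⁴, 1.42×10⁻¹⁶, 1.47×10⁻¹⁴) N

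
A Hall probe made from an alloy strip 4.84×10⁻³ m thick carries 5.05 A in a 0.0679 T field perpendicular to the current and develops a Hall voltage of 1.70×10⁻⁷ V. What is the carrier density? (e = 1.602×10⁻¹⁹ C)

From V_H = IB/(n e t), n = IB/(V_H e t).
n = (5.05)(0.0679)/((1.70×10⁻⁷)(1.602×10⁻¹⁹)(4.84×10⁻³)) ≈ 2.60×10²⁷ m⁻³.

n ≈ 2.60×10²⁷ m⁻³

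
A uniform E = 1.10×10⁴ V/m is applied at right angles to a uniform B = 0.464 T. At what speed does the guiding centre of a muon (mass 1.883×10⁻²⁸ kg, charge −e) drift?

v_d ≈ 2.37×10⁴ m/s

In crossed fields the guiding centre drifts at v_d = |E×B|/B² = E/B, independent of charge and mass.
v_d = 1.10×10⁴/0.464 = 2.37×10⁴ m/s.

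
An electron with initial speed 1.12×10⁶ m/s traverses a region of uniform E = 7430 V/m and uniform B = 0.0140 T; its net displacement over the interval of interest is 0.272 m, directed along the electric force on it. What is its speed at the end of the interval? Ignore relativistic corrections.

v_f ≈ 2.67×10⁷ m/s

B does no work; ΔKE = |q|E d.
½mv_f² = ½mv₀² + |q|Ed = ½(9.109×10⁻³¹)(1.12×10⁶)² + (1.602×10⁻¹⁹)(7430)(0.272) ≈ 5.713×10⁻¹⁹ J + 3.238×10⁻¹⁶ J ≈ 3.243×10⁻¹⁶ J.
v_f = √(2·3.243×10⁻¹⁶/9.109×10⁻³¹) ≈ 2.67×10⁷ m/s.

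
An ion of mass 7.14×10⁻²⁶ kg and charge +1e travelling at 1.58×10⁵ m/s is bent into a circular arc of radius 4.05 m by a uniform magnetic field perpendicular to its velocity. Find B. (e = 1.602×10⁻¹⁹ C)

B ≈ 0.0174 T

From |q|vB = mv²/r, B = mv/(|q|r).
B = (7.14×10⁻²⁶)(1.58×10⁵)/((1.602×10⁻¹⁹)(4.05)) ≈ 0.0174 T.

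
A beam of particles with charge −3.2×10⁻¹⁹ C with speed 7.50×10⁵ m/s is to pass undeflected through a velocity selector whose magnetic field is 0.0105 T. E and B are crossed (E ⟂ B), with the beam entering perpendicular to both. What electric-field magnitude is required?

For straight-line motion qE = qvB, so E = vB.
E = 7.50×10⁵ × 0.0105 = 7880 V/m.

E = 7880 V/m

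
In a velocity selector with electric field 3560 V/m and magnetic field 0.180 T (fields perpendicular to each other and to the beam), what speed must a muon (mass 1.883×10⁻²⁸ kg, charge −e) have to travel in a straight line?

Straight-line motion ⇒ electric and magnetic forces cancel, so E = vB.
v = E/B = 3560/0.180 = 1.98×10⁴ m/s.

v = 1.98×10⁴ m/s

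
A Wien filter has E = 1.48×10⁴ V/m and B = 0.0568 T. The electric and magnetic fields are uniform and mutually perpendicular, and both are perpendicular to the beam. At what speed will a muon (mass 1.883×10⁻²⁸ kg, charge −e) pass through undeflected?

v = 2.61×10⁵ m/s

Straight-line motion ⇒ electric and magnetic forces cancel, so E = vB.
v = E/B = 1.48×10⁴/0.0568 = 2.61×10⁵ m/s.
The result is independent of the particle's charge and mass.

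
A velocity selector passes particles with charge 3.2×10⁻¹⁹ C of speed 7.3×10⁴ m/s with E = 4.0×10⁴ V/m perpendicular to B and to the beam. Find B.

B = 0.55 T

Balance of forces in the selector: qE = qvB ⇒ B = E/v.
B = 4.0×10⁴/7.3×10⁴ = 0.55 T.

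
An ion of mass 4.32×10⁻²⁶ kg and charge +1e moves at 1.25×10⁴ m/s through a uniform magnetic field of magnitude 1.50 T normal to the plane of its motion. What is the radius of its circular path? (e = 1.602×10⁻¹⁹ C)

The magnetic force provides the centripetal force: |q|vB = mv²/r.
r = mv/(|q|B) = (4.32×10⁻²⁶)(1.25×10⁴)/((1.602×10⁻¹⁹)(1.50)) ≈ 2.25×10⁻³ m.

r ≈ 2.25×10⁻³ m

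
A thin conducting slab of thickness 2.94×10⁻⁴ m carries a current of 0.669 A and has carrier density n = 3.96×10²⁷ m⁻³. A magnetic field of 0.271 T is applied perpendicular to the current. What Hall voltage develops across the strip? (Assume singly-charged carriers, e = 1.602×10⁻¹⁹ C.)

V_H = IB/(n e t).
V_H = (0.669)(0.271)/((3.96×10²⁷)(1.602×10⁻¹⁹)(2.94×10⁻⁴)) ≈ 9.72×10⁻⁷ V.

V_H ≈ 9.72×10⁻⁷ V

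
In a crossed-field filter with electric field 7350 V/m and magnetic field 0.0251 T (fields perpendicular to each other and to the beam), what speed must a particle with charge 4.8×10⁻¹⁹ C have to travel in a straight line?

v = 2.93×10⁵ m/s

Straight-line motion ⇒ electric and magnetic forces cancel, so E = vB.
v = E/B = 7350/0.0251 = 2.93×10⁵ m/s.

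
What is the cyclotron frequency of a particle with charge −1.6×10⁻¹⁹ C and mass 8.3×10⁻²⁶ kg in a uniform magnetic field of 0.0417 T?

f ≈ 1.28×10⁴ Hz

f = |q|B/(2πm).
f = (1.6×10⁻¹⁹)(0.0417)/(2π·8.3×10⁻²⁶) ≈ 1.28×10⁴ Hz.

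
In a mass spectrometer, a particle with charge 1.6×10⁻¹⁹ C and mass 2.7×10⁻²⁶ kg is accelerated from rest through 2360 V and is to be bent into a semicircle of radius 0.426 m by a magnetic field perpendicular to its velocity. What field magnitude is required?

B ≈ 0.0662 T

v = √(2|q|V/m) = √(2·1.6×10⁻¹⁹·2360/2.7×10⁻²⁶) ≈ 1.672×10⁵ m/s.
B = mv/(|q|r) = (2.7×10⁻²⁶)(1.672×10⁵)/((1.6×10⁻¹⁹)(0.426)) ≈ 0.0662 T.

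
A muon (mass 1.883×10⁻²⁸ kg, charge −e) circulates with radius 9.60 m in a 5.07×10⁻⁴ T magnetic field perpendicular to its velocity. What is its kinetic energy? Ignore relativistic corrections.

KE ≈ 1.61×10⁻¹⁵ J

v = |q|Br/m, then KE = ½mv² = (qBr)²/(2m).
v = (1.602×10⁻¹⁹)(5.07×10⁻⁴)(9.60)/1.883×10⁻²⁸ ≈ 4.141×10⁶ m/s.
KE = ½(1.883×10⁻²⁸)(4.141×10⁶)² ≈ 1.61×10⁻¹⁵ J.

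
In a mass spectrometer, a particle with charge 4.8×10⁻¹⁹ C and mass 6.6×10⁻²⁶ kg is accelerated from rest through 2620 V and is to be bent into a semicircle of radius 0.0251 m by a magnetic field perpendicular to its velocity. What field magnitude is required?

v = √(2|q|V/m) = √(2·4.8×10⁻¹⁹·2620/6.6×10⁻²⁶) ≈ 1.952×10⁵ m/s.
B = mv/(|q|r) = (6.6×10⁻²⁶)(1.952×10⁵)/((4.8×10⁻¹⁹)(0.0251)) ≈ 1.07 T.

B ≈ 1.07 T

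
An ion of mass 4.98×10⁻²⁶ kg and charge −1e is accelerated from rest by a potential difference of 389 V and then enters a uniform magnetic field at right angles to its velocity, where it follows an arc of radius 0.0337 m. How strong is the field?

v = √(2|q|V/m) = √(2·1.602×10⁻¹⁹·389/4.98×10⁻²⁶) ≈ 5.003×10⁴ m/s.
B = mv/(|q|r) = (4.98×10⁻²⁶)(5.003×10⁴)/((1.602×10⁻¹⁹)(0.0337)) ≈ 0.461 T.

B ≈ 0.461 T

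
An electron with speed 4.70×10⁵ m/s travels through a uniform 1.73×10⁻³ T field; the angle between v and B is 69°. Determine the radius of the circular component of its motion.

v⊥ = v sinθ = 4.70×10⁵·sin69° ≈ 4.388×10⁵ m/s.
r = m v⊥/(|q|B) = (9.109×10⁻³¹)(4.388×10⁵)/((1.602×10⁻¹⁹)(1.73×10⁻³)) ≈ 1.44×10⁻³ m.

r ≈ 1.44×10⁻³ m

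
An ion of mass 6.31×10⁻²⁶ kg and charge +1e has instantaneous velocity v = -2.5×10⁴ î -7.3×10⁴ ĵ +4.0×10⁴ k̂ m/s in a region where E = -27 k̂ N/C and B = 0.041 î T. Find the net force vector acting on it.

v×B = (0, 1640, 2990) N/C.
E + v×B = (0, 1640, 2970) N/C.
F = q(E + v×B) = (1.602×10⁻¹⁹ C)·(0, 1640, 2970) = (0, 2.63×10⁻¹⁶, 4.75×10⁻¹⁶) N.

F ≈ (0, 2.63×10⁻¹⁶, 4.75×10⁻¹⁶) N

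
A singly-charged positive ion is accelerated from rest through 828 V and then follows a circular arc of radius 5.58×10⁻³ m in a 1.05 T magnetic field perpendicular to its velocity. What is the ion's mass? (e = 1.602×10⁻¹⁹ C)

Combine |q|V = ½mv² and r = mv/(|q|B): eliminate v to get m = qB²r²/(2V).
m = (1.602×10⁻¹⁹)(1.05)²(5.58×10⁻³)²/(2·828) ≈ 3.32×10⁻²⁷ kg.

m ≈ 3.32×10⁻²⁷ kg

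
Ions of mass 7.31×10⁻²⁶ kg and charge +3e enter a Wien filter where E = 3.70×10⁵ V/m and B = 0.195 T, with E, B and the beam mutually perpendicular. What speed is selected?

Straight-line motion ⇒ electric and magnetic forces cancel, so E = vB.
v = E/B = 3.70×10⁵/0.195 = 1.90×10⁶ m/s.

v = 1.90×10⁶ m/s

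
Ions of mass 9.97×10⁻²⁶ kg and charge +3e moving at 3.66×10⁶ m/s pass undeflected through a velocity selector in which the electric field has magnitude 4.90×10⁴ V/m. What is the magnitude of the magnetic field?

Balance of forces in the selector: qE = qvB ⇒ B = E/v.
B = 4.90×10⁴/3.66×10⁶ = 0.0134 T.

B = 0.0134 T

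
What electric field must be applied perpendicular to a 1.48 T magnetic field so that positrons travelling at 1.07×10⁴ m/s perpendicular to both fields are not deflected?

For straight-line motion qE = qvB, so E = vB.
E = 1.07×10⁴ × 1.48 = 1.58×10⁴ V/m.

E = 1.58×10⁴ V/m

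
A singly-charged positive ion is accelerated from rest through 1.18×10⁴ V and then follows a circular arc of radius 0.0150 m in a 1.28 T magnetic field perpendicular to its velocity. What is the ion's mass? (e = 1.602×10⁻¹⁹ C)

m ≈ 2.50×10⁻²⁷ kg

Combine |q|V = ½mv² and r = mv/(|q|B): eliminate v to get m = qB²r²/(2V).
m = (1.602×10⁻¹⁹)(1.28)²(0.0150)²/(2·1.18×10⁴) ≈ 2.50×10⁻²⁷ kg.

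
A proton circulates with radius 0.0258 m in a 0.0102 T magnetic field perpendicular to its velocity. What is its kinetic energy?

KE ≈ 5.31×10⁻¹⁹ J

v = |q|Br/m, then KE = ½mv² = (qBr)²/(2m).
v = (1.602×10⁻¹⁹)(0.0102)(0.0258)/1.673×10⁻²⁷ ≈ 2.520×10⁴ m/s.
KE = ½(1.673×10⁻²⁷)(2.520×10⁴)² ≈ 5.31×10⁻¹⁹ J.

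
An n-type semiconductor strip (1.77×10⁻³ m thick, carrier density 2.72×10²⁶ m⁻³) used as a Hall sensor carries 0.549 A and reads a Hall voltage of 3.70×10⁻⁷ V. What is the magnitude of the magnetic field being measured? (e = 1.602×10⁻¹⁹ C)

B ≈ 0.0520 T

From V_H = IB/(n e t), B = V_H n e t / I.
B = (3.70×10⁻⁷)(2.72×10²⁶)(1.602×10⁻¹⁹)(1.77×10⁻³)/0.549 ≈ 0.0520 T.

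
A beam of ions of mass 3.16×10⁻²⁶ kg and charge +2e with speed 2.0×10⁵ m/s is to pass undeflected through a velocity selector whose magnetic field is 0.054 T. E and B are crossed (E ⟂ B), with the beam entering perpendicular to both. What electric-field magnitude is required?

E = 1.1×10⁴ V/m

For straight-line motion qE = qvB, so E = vB.
E = 2.0×10⁵ × 0.054 = 1.1×10⁴ V/m.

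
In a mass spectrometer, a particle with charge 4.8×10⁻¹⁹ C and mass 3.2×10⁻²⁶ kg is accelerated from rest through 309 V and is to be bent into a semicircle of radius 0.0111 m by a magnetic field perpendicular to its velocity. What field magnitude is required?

B ≈ 0.578 T

v = √(2|q|V/m) = √(2·4.8×10⁻¹⁹·309/3.2×10⁻²⁶) ≈ 9.628×10⁴ m/s.
B = mv/(|q|r) = (3.2×10⁻²⁶)(9.628×10⁴)/((4.8×10⁻¹⁹)(0.0111)) ≈ 0.578 T.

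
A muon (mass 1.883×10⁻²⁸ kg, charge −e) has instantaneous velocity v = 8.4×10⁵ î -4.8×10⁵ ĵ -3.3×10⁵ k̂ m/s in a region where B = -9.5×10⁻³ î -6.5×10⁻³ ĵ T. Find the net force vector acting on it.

v×B = (-2140, 3140, -1.00×10⁴) N/C.
F = q v×B = (−1.602×10⁻¹⁹ C)·(-2140, 3140, -1.00×10⁴) = (3.44×10⁻¹⁶, -5.02×10⁻¹⁶, 1.61×10⁻¹⁵) N.

F ≈ (3.44×10⁻¹⁶, -5.02×10⁻¹⁶, 1.61×10⁻¹⁵) N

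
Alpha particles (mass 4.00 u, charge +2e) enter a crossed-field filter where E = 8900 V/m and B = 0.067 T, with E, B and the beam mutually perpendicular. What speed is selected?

Zero net Lorentz force requires |qE| = |q v×B|, i.e. E = vB.
v = E/B = 8900/0.067 = 1.3×10⁵ m/s.

v = 1.3×10⁵ m/s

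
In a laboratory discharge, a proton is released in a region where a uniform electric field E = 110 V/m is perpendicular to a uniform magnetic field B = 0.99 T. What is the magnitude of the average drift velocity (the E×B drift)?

In crossed fields the guiding centre drifts at v_d = |E×B|/B² = E/B, independent of charge and mass.
v_d = 110/0.99 = 110 m/s.

v_d ≈ 110 m/s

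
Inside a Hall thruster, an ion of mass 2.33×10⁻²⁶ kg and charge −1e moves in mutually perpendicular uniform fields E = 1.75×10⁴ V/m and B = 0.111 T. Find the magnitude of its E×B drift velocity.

v_d ≈ 1.58×10⁵ m/s

The E×B drift speed is v_d = E/B.
v_d = 1.75×10⁴/0.111 = 1.58×10⁵ m/s.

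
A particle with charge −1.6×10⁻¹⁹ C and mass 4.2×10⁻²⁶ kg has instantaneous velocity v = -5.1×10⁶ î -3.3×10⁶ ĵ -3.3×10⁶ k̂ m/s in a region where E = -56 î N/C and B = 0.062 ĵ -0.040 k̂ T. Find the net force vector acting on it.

F ≈ (-5.38×10⁻¹⁴, 3.26×10⁻¹⁴, 5.06×10⁻¹⁴) N

v×B = (3.37×10⁵, -2.04×10⁵, -3.16×10⁵) N/C.
E + v×B = (3.37×10⁵, -2.04×10⁵, -3.16×10⁵) N/C.
F = q(E + v×B) = (−1.6×10⁻¹⁹ C)·(3.37×10⁵, -2.04×10⁵, -3.16×10⁵) = (-5.38×10⁻¹⁴, 3.26×10⁻¹⁴, 5.06×10⁻¹⁴) N.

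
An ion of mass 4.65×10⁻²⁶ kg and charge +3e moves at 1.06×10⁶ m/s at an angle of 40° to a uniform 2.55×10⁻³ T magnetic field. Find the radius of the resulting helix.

r ≈ 25.9 m

v⊥ = v sinθ = 1.06×10⁶·sin40° ≈ 6.814×10⁵ m/s.
r = m v⊥/(|q|B) = (4.65×10⁻²⁶)(6.814×10⁵)/((4.806×10⁻¹⁹)(2.55×10⁻³)) ≈ 25.9 m.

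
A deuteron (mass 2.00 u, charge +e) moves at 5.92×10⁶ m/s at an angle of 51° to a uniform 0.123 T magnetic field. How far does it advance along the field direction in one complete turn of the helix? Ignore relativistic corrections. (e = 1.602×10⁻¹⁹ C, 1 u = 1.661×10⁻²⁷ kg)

p ≈ 3.95 m

v∥ = v cosθ = 5.92×10⁶·cos51° ≈ 3.726×10⁶ m/s.
T = 2πm/(|q|B) = 2π(3.322×10⁻²⁷)/((1.602×10⁻¹⁹)(0.123)) ≈ 1.059×10⁻⁶ s.
pitch = v∥ T = (3.726×10⁶)(1.059×10⁻⁶) ≈ 3.95 m.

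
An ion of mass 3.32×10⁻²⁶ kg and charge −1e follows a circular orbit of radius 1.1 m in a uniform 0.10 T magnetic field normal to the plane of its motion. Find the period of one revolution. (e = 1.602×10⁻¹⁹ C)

The cyclotron period depends only on m, q, B: T = 2πm/(|q|B).
T = 2π(3.32×10⁻²⁶)/((1.602×10⁻¹⁹)(0.10)) ≈ 1.3×10⁻⁵ s.

T ≈ 1.3×10⁻⁵ s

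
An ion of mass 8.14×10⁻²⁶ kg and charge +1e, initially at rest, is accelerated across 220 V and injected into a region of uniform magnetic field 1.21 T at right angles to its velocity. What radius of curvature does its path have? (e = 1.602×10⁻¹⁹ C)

Acceleration: |q|V = ½mv² ⇒ v = √(2|q|V/m) = √(2·1.602×10⁻¹⁹·220/8.14×10⁻²⁶) ≈ 2.943×10⁴ m/s.
In the field: r = mv/(|q|B) = (8.14×10⁻²⁶)(2.943×10⁴)/((1.602×10⁻¹⁹)(1.21)) ≈ 0.0124 m.

r ≈ 0.0124 m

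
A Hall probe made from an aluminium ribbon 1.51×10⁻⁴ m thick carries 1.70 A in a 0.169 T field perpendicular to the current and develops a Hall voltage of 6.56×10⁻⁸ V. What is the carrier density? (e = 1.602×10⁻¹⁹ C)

From V_H = IB/(n e t), n = IB/(V_H e t).
n = (1.70)(0.169)/((6.56×10⁻⁸)(1.602×10⁻¹⁹)(1.51×10⁻⁴)) ≈ 1.81×10²⁹ m⁻³.

n ≈ 1.81×10²⁹ m⁻³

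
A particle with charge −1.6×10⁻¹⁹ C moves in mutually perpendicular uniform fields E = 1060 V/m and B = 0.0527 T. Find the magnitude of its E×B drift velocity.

v_d ≈ 2.01×10⁴ m/s

In crossed fields the guiding centre drifts at v_d = |E×B|/B² = E/B, independent of charge and mass.
v_d = 1060/0.0527 = 2.01×10⁴ m/s.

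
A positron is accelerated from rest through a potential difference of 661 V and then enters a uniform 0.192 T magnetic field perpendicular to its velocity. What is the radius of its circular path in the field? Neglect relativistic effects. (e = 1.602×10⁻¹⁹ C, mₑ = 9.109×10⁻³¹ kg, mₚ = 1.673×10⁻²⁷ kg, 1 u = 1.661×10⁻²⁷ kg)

Acceleration: |q|V = ½mv² ⇒ v = √(2|q|V/m) = √(2·1.602×10⁻¹⁹·661/9.109×10⁻³¹) ≈ 1.525×10⁷ m/s.
In the field: r = mv/(|q|B) = (9.109×10⁻³¹)(1.525×10⁷)/((1.602×10⁻¹⁹)(0.192)) ≈ 4.52×10⁻⁴ m.

r ≈ 4.52×10⁻⁴ m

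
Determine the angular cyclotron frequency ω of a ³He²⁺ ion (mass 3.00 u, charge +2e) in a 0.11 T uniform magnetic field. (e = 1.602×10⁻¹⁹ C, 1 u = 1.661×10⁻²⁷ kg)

ω = |q|B/m.
ω = (3.204×10⁻¹⁹)(0.11)/4.983×10⁻²⁷ ≈ 7.1×10⁶ rad/s.

ω ≈ 7.1×10⁶ rad/s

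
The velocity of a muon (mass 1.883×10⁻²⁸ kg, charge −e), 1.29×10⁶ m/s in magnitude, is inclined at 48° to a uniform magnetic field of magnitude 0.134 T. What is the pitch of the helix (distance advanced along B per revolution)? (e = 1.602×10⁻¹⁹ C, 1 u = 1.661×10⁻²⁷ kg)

v∥ = v cosθ = 1.29×10⁶·cos48° ≈ 8.632×10⁵ m/s.
T = 2πm/(|q|B) = 2π(1.883×10⁻²⁸)/((1.602×10⁻¹⁹)(0.134)) ≈ 5.511×10⁻⁸ s.
pitch = v∥ T = (8.632×10⁵)(5.511×10⁻⁸) ≈ 0.0476 m.

p ≈ 0.0476 m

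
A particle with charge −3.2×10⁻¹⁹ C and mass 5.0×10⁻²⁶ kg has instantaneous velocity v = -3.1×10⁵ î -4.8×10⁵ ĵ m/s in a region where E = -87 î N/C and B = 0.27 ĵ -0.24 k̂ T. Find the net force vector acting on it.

F ≈ (-3.68×10⁻¹⁴, 2.38×10⁻¹⁴, 2.68×10⁻¹⁴) N

v×B = (1.15×10⁵, -7.44×10⁴, -8.37×10⁴) N/C.
E + v×B = (1.15×10⁵, -7.44×10⁴, -8.37×10⁴) N/C.
F = q(E + v×B) = (−3.2×10⁻¹⁹ C)·(1.15×10⁵, -7.44×10⁴, -8.37×10⁴) = (-3.68×10⁻¹⁴, 2.38×10⁻¹⁴, 2.68×10⁻¹⁴) N.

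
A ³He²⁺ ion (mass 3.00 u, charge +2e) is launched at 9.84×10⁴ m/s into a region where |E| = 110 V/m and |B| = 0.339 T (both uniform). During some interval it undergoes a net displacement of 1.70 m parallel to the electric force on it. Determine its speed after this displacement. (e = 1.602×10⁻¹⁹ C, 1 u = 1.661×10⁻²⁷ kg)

B does no work; ΔKE = |q|E d.
½mv_f² = ½mv₀² + |q|Ed = ½(4.983×10⁻²⁷)(9.84×10⁴)² + (3.204×10⁻¹⁹)(110)(1.70) ≈ 2.412×10⁻¹⁷ J + 5.991×10⁻¹⁷ J ≈ 8.404×10⁻¹⁷ J.
v_f = √(2·8.404×10⁻¹⁷/4.983×10⁻²⁷) ≈ 1.84×10⁵ m/s.

v_f ≈ 1.84×10⁵ m/s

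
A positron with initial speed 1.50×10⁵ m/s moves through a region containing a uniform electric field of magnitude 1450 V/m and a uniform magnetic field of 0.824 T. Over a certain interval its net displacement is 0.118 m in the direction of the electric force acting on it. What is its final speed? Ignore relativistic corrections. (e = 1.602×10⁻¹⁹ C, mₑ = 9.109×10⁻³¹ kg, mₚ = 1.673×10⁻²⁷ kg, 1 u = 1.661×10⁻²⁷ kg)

v_f ≈ 7.76×10⁶ m/s

B does no work; ΔKE = |q|E d.
½mv_f² = ½mv₀² + |q|Ed = ½(9.109×10⁻³¹)(1.50×10⁵)² + (1.602×10⁻¹⁹)(1450)(0.118) ≈ 1.025×10⁻²⁰ J + 2.741×10⁻¹⁷ J ≈ 2.742×10⁻¹⁷ J.
v_f = √(2·2.742×10⁻¹⁷/9.109×10⁻³¹) ≈ 7.76×10⁶ m/s.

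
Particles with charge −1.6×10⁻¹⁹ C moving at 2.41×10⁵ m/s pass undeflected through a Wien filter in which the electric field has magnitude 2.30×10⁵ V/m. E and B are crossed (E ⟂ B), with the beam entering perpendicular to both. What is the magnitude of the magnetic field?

B = 0.954 T

Balance of forces in the selector: qE = qvB ⇒ B = E/v.
B = 2.30×10⁵/2.41×10⁵ = 0.954 T.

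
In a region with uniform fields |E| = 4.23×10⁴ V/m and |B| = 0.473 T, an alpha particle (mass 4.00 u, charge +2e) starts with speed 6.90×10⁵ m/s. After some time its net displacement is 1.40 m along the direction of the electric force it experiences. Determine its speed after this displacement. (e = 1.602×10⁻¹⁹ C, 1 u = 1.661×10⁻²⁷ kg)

v_f ≈ 2.49×10⁶ m/s

B does no work; ΔKE = |q|E d.
½mv_f² = ½mv₀² + |q|Ed = ½(6.644×10⁻²⁷)(6.90×10⁵)² + (3.204×10⁻¹⁹)(4.23×10⁴)(1.40) ≈ 1.582×10⁻¹⁵ J + 1.897×10⁻¹⁴ J ≈ 2.056×10⁻¹⁴ J.
v_f = √(2·2.056×10⁻¹⁴/6.644×10⁻²⁷) ≈ 2.49×10⁶ m/s.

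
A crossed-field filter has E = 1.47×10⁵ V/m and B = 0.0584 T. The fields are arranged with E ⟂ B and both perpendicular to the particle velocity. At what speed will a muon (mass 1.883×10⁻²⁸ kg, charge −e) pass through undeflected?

v = 2.52×10⁶ m/s

Straight-line motion ⇒ electric and magnetic forces cancel, so E = vB.
v = E/B = 1.47×10⁵/0.0584 = 2.52×10⁶ m/s.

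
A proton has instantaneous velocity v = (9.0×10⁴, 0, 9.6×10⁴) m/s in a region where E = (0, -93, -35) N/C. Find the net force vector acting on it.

Only an electric field acts, so F = qE = (1.602×10⁻¹⁹ C)·(0, -93.0, -35.0) = (0, -1.49×10⁻¹⁷, -5.61×10⁻¹⁸) N.

F ≈ (0, -1.49×10⁻¹⁷, -5.61×10⁻¹⁸) N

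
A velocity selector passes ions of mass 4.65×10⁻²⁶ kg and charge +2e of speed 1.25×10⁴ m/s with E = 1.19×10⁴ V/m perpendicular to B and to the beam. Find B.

B = 0.952 T

Balance of forces in the selector: qE = qvB ⇒ B = E/v.
B = 1.19×10⁴/1.25×10⁴ = 0.952 T.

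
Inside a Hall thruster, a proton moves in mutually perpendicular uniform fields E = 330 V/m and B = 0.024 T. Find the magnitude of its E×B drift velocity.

The steady drift has the magnetic force balancing the electric force, so v_d = E/B.
v_d = 330/0.024 = 1.4×10⁴ m/s.

v_d ≈ 1.4×10⁴ m/s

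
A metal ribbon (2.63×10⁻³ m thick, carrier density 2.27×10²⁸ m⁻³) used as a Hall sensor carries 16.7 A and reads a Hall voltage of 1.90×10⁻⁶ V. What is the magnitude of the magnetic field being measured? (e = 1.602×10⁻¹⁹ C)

B ≈ 1.09 T

From V_H = IB/(n e t), B = V_H n e t / I.
B = (1.90×10⁻⁶)(2.27×10²⁸)(1.602×10⁻¹⁹)(2.63×10⁻³)/16.7 ≈ 1.09 T.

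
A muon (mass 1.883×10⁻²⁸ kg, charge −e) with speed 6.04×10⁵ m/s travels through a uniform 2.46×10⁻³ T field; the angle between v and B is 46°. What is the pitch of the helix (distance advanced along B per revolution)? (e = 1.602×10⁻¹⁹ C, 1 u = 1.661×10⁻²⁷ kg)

p ≈ 1.26 m

v∥ = v cosθ = 6.04×10⁵·cos46° ≈ 4.196×10⁵ m/s.
T = 2πm/(|q|B) = 2π(1.883×10⁻²⁸)/((1.602×10⁻¹⁹)(2.46×10⁻³)) ≈ 3.002×10⁻⁶ s.
pitch = v∥ T = (4.196×10⁵)(3.002×10⁻⁶) ≈ 1.26 m.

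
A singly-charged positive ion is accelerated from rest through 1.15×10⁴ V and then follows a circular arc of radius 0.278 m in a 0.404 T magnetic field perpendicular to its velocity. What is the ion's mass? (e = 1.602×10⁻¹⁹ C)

m ≈ 8.79×10⁻²⁶ kg

Combine |q|V = ½mv² and r = mv/(|q|B): eliminate v to get m = qB²r²/(2V).
m = (1.602×10⁻¹⁹)(0.404)²(0.278)²/(2·1.15×10⁴) ≈ 8.79×10⁻²⁶ kg.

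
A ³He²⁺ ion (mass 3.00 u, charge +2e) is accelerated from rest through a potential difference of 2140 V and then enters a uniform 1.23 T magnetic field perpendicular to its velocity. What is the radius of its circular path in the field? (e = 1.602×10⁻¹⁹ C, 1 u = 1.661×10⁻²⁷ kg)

Acceleration: |q|V = ½mv² ⇒ v = √(2|q|V/m) = √(2·3.204×10⁻¹⁹·2140/4.983×10⁻²⁷) ≈ 5.246×10⁵ m/s.
In the field: r = mv/(|q|B) = (4.983×10⁻²⁷)(5.246×10⁵)/((3.204×10⁻¹⁹)(1.23)) ≈ 6.63×10⁻³ m.

r ≈ 6.63×10⁻³ m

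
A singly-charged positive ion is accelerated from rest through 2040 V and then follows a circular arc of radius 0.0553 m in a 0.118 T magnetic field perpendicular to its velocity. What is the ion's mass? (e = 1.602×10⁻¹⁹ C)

Combine |q|V = ½mv² and r = mv/(|q|B): eliminate v to get m = qB²r²/(2V).
m = (1.602×10⁻¹⁹)(0.118)²(0.0553)²/(2·2040) ≈ 1.67×10⁻²⁷ kg.

m ≈ 1.67×10⁻²⁷ kg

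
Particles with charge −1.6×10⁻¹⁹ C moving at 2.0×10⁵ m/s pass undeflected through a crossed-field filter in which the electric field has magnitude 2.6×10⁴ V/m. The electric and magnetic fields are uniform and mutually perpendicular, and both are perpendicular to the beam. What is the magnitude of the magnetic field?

B = 0.13 T

Balance of forces in the selector: qE = qvB ⇒ B = E/v.
B = 2.6×10⁴/2.0×10⁵ = 0.13 T.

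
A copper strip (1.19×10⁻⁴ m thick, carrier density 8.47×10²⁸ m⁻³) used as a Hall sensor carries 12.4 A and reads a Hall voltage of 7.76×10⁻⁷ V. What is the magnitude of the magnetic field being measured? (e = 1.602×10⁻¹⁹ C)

From V_H = IB/(n e t), B = V_H n e t / I.
B = (7.76×10⁻⁷)(8.47×10²⁸)(1.602×10⁻¹⁹)(1.19×10⁻⁴)/12.4 ≈ 0.101 T.

B ≈ 0.101 T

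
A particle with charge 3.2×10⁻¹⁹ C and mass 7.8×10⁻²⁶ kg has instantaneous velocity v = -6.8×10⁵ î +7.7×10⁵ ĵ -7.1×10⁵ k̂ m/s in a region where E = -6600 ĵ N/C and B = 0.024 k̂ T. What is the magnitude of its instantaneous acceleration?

|a| ≈ 8.57×10¹⁰ m/s²

v×B = (1.85×10⁴, 1.63×10⁴, 0) N/C.
E + v×B = (1.85×10⁴, 9720, 0) N/C.
F = q(E + v×B) = (3.2×10⁻¹⁹ C)·(1.85×10⁴, 9720, 0) = (5.91×10⁻¹⁵, 3.11×10⁻¹⁵, 0) N.
|a| = |F|/m = 6.682×10⁻¹⁵/7.8×10⁻²⁶ ≈ 8.57×10¹⁰ m/s².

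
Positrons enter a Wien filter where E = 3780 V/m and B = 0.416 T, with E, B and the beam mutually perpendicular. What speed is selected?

Zero net Lorentz force requires |qE| = |q v×B|, i.e. E = vB.
v = E/B = 3780/0.416 = 9090 m/s.

v = 9090 m/s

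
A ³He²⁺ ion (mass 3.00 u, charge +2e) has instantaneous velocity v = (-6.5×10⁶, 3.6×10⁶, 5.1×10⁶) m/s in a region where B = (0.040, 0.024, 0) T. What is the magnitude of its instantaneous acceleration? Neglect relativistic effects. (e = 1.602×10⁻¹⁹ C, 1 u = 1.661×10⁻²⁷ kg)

v×B = (-1.22×10⁵, 2.04×10⁵, -3.00×10⁵) N/C.
F = q v×B = (3.204×10⁻¹⁹ C)·(-1.22×10⁵, 2.04×10⁵, -3.00×10⁵) = (-3.92×10⁻¹⁴, 6.54×10⁻¹⁴, -9.61×10⁻¹⁴) N.
|a| = |F|/m = 1.227×10⁻¹³/4.983×10⁻²⁷ ≈ 2.46×10¹³ m/s².

|a| ≈ 2.46×10¹³ m/s²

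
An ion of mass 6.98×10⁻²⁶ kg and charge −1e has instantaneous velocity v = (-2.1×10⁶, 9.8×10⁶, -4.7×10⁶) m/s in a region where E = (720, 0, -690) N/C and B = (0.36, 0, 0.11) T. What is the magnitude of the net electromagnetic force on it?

|F| ≈ 6.36×10⁻¹³ N

v×B = (1.08×10⁶, -1.46×10⁶, -3.53×10⁶) N/C.
E + v×B = (1.08×10⁶, -1.46×10⁶, -3.53×10⁶) N/C.
F = q(E + v×B) = (−1.602×10⁻¹⁹ C)·(1.08×10⁶, -1.46×10⁶, -3.53×10⁶) = (-1.73×10⁻¹³, 2.34×10⁻¹³, 5.65×10⁻¹³) N.
|F| = 6.36×10⁻¹³ N.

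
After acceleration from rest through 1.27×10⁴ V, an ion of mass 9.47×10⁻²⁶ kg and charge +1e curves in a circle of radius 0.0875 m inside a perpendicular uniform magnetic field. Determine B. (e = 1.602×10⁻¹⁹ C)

v = √(2|q|V/m) = √(2·1.602×10⁻¹⁹·1.27×10⁴/9.47×10⁻²⁶) ≈ 2.073×10⁵ m/s.
B = mv/(|q|r) = (9.47×10⁻²⁶)(2.073×10⁵)/((1.602×10⁻¹⁹)(0.0875)) ≈ 1.40 T.

B ≈ 1.40 T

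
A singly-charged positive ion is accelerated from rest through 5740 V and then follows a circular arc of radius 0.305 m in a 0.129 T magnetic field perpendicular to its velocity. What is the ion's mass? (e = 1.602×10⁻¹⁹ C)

Combine |q|V = ½mv² and r = mv/(|q|B): eliminate v to get m = qB²r²/(2V).
m = (1.602×10⁻¹⁹)(0.129)²(0.305)²/(2·5740) ≈ 2.16×10⁻²⁶ kg.

m ≈ 2.16×10⁻²⁶ kg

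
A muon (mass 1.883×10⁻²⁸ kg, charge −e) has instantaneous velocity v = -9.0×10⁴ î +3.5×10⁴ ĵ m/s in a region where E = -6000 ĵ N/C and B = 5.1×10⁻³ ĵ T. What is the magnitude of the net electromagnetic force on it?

v×B = (0, 0, -459) N/C.
E + v×B = (0, -6000, -459) N/C.
F = q(E + v×B) = (−1.602×10⁻¹⁹ C)·(0, -6000, -459) = (0, 9.61×10⁻¹⁶, 7.35×10⁻¹⁷) N.
|F| = 9.64×10⁻¹⁶ N.

|F| ≈ 9.64×10⁻¹⁶ N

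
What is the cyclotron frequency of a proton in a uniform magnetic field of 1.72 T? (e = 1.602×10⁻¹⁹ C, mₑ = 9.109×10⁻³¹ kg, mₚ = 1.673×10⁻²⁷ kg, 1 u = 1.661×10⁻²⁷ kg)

f = |q|B/(2πm).
f = (1.602×10⁻¹⁹)(1.72)/(2π·1.673×10⁻²⁷) ≈ 2.62×10⁷ Hz.

f ≈ 2.62×10⁷ Hz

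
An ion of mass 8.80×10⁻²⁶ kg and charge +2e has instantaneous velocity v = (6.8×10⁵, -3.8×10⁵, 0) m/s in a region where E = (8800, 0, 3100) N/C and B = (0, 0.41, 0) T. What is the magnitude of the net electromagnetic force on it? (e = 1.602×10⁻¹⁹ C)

v×B = (0, 0, 2.79×10⁵) N/C.
E + v×B = (8800, 0, 2.82×10⁵) N/C.
F = q(E + v×B) = (3.204×10⁻¹⁹ C)·(8800, 0, 2.82×10⁵) = (2.82×10⁻¹⁵, 0, 9.03×10⁻¹⁴) N.
|F| = 9.04×10⁻¹⁴ N.

|F| ≈ 9.04×10⁻¹⁴ N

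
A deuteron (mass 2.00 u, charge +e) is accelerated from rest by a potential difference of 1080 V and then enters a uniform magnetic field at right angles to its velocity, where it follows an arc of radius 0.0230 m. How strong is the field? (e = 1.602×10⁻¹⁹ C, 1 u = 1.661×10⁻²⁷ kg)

B ≈ 0.291 T

v = √(2|q|V/m) = √(2·1.602×10⁻¹⁹·1080/3.322×10⁻²⁷) ≈ 3.227×10⁵ m/s.
B = mv/(|q|r) = (3.322×10⁻²⁷)(3.227×10⁵)/((1.602×10⁻¹⁹)(0.0230)) ≈ 0.291 T.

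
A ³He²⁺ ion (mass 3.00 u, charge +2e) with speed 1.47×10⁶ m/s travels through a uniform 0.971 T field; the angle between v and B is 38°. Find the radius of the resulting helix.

v⊥ = v sinθ = 1.47×10⁶·sin38° ≈ 9.050×10⁵ m/s.
r = m v⊥/(|q|B) = (4.983×10⁻²⁷)(9.050×10⁵)/((3.204×10⁻¹⁹)(0.971)) ≈ 0.0145 m.

r ≈ 0.0145 m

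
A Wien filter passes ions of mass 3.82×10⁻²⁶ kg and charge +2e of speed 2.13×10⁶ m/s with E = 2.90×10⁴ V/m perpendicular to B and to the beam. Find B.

B = 0.0136 T

Balance of forces in the selector: qE = qvB ⇒ B = E/v.
B = 2.90×10⁴/2.13×10⁶ = 0.0136 T.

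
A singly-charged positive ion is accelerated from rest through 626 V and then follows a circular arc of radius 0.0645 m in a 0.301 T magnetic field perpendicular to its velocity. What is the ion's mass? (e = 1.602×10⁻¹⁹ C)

Combine |q|V = ½mv² and r = mv/(|q|B): eliminate v to get m = qB²r²/(2V).
m = (1.602×10⁻¹⁹)(0.301)²(0.0645)²/(2·626) ≈ 4.82×10⁻²⁶ kg.

m ≈ 4.82×10⁻²⁶ kg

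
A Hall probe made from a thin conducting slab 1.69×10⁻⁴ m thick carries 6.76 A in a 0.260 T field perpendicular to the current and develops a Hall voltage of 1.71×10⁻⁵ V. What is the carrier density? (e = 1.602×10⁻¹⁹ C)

From V_H = IB/(n e t), n = IB/(V_H e t).
n = (6.76)(0.260)/((1.71×10⁻⁵)(1.602×10⁻¹⁹)(1.69×10⁻⁴)) ≈ 3.80×10²⁷ m⁻³.

n ≈ 3.80×10²⁷ m⁻³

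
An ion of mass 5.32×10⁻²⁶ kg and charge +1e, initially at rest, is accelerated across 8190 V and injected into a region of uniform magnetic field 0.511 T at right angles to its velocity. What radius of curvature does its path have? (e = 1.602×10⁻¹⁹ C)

Acceleration: |q|V = ½mv² ⇒ v = √(2|q|V/m) = √(2·1.602×10⁻¹⁹·8190/5.32×10⁻²⁶) ≈ 2.221×10⁵ m/s.
In the field: r = mv/(|q|B) = (5.32×10⁻²⁶)(2.221×10⁵)/((1.602×10⁻¹⁹)(0.511)) ≈ 0.144 m.

r ≈ 0.144 m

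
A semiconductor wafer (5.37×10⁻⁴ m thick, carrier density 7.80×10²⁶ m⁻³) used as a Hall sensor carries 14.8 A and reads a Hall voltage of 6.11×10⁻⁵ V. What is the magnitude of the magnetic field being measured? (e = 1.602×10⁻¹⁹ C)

From V_H = IB/(n e t), B = V_H n e t / I.
B = (6.11×10⁻⁵)(7.80×10²⁶)(1.602×10⁻¹⁹)(5.37×10⁻⁴)/14.8 ≈ 0.277 T.

B ≈ 0.277 T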